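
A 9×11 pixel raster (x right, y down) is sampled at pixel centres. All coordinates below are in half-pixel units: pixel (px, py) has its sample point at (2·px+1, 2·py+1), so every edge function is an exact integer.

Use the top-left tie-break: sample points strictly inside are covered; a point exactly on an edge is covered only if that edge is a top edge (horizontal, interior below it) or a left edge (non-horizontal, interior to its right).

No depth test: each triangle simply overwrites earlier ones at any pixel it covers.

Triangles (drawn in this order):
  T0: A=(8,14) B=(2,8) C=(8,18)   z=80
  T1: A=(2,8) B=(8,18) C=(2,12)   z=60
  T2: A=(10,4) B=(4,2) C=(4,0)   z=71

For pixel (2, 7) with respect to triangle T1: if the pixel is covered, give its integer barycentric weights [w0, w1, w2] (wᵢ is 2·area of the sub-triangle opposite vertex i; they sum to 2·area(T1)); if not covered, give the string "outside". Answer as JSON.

T0:
  2·area = 24  (B↔C swapped to make it positive)
  edge (8, 14)→(8, 18): d=(0,4) right/bottom  bias=-1
  edge (8, 18)→(2, 8): d=(-6,-10) top-left  bias=+0
  edge (2, 8)→(8, 14): d=(6,6) right/bottom  bias=-1
    (0,3)@(1, 7): e=[28,-4,0] → .  [on edge]
    (1,4)@(3, 9): e=[20,4,0] → .  [on edge]
    (2,5)@(5, 11): e=[12,12,0] → .  [on edge]
    (2,6)@(5, 13): e=[12,0,12] → X  [on edge]
    (3,6)@(7, 13): e=[4,20,0] → .  [on edge]
    (2,7)@(5, 15): e=[12,-12,24] → .
    (3,7)@(7, 15): e=[4,8,12] → X
    (4,7)@(9, 15): e=[-4,28,0] → .  [on edge]
    (3,8)@(7, 17): e=[4,-4,24] → .
    (5,8)@(11, 17): e=[-12,36,0] → .  [on edge]
    (6,9)@(13, 19): e=[-20,44,0] → .  [on edge]
    (7,10)@(15, 21): e=[-28,52,0] → .  [on edge]
  covered (2 px):
    . . . . . . . . .
    . . . . . . . . .
    . . . . . . . . .
    . . . . . . . . .
    . . . . . . . . .
    . . . . . . . . .
    . . X . . . . . .
    . . . X . . . . .
    . . . . . . . . .
    . . . . . . . . .
    . . . . . . . . .
T1:
  2·area = 24
  edge (2, 8)→(8, 18): d=(6,10) right/bottom  bias=-1
  edge (8, 18)→(2, 12): d=(-6,-6) top-left  bias=+0
  edge (2, 12)→(2, 8): d=(0,-4) top-left  bias=+0
    (0,5)@(1, 11): e=[28,0,-4] → .  [on edge]
    (1,5)@(3, 11): e=[8,12,4] → X
    (2,5)@(5, 11): e=[-12,24,12] → .
    (1,6)@(3, 13): e=[20,0,4] → X  [on edge]
    (2,6)@(5, 13): e=[0,12,12] → .  [on edge]
    (1,7)@(3, 15): e=[32,-12,4] → .
    (2,7)@(5, 15): e=[12,0,12] → X  [on edge]
    (3,7)@(7, 15): e=[-8,12,20] → .
    (2,8)@(5, 17): e=[24,-12,12] → .
    (3,8)@(7, 17): e=[4,0,20] → X  [on edge]
    (4,8)@(9, 17): e=[-16,12,28] → .
    (3,9)@(7, 19): e=[16,-12,20] → .
    (4,9)@(9, 19): e=[-4,0,28] → .  [on edge]
    (5,10)@(11, 21): e=[-12,0,36] → .  [on edge]
  covered (4 px):
    . . . . . . . . .
    . . . . . . . . .
    . . . . . . . . .
    . . . . . . . . .
    . . . . . . . . .
    . X . . . . . . .
    . X . . . . . . .
    . . X . . . . . .
    . . . X . . . . .
    . . . . . . . . .
    . . . . . . . . .
T2:
  2·area = 12
  edge (10, 4)→(4, 2): d=(-6,-2) top-left  bias=+0
  edge (4, 2)→(4, 0): d=(0,-2) top-left  bias=+0
  edge (4, 0)→(10, 4): d=(6,4) right/bottom  bias=-1
    (0,0)@(1, 1): e=[0,-6,18] → .  [on edge]
    (2,0)@(5, 1): e=[8,2,2] → X
    (3,0)@(7, 1): e=[12,6,-6] → .
    (2,1)@(5, 3): e=[-4,2,14] → .
    (3,1)@(7, 3): e=[0,6,6] → X  [on edge]
    (4,1)@(9, 3): e=[4,10,-2] → .
    (3,2)@(7, 5): e=[-12,6,18] → .
    (6,2)@(13, 5): e=[0,18,-6] → .  [on edge]
  covered (2 px):
    . . X . . . . . .
    . . . X . . . . .
    . . . . . . . . .
    . . . . . . . . .
    . . . . . . . . .
    . . . . . . . . .
    . . . . . . . . .
    . . . . . . . . .
    . . . . . . . . .
    . . . . . . . . .
    . . . . . . . . .

Result: [0,12,12]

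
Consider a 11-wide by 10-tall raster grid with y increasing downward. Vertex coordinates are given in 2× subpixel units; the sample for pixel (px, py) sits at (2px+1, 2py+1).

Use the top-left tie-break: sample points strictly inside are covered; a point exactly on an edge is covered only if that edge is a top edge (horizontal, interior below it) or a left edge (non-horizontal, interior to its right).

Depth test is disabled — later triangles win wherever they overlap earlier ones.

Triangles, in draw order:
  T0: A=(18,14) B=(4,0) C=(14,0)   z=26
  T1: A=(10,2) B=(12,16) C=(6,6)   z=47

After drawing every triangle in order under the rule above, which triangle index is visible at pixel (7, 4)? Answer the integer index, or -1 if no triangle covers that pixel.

T0:
  2·area = 140
  edge (18, 14)→(4, 0): d=(-14,-14) top-left  bias=+0
  edge (4, 0)→(14, 0): d=(10,0) top-left  bias=+0
  edge (14, 0)→(18, 14): d=(4,14) right/bottom  bias=-1
    (2,0)@(5, 1): e=[0,10,130] → █  [on edge]
    (3,0)@(7, 1): e=[28,10,102] → █
    (4,0)@(9, 1): e=[56,10,74] → █
    (5,0)@(11, 1): e=[84,10,46] → █
    (6,0)@(13, 1): e=[112,10,18] → █
    (7,0)@(15, 1): e=[140,10,-10] → ·
    (2,1)@(5, 3): e=[-28,30,138] → ·
    (3,1)@(7, 3): e=[0,30,110] → █  [on edge]
    (7,1)@(15, 3): e=[112,30,-2] → ·
    (3,2)@(7, 5): e=[-28,50,118] → ·
    (4,2)@(9, 5): e=[0,50,90] → █  [on edge]
    (7,2)@(15, 5): e=[84,50,6] → █
    (5,3)@(11, 7): e=[0,70,70] → █  [on edge]
    (6,4)@(13, 9): e=[0,90,50] → █  [on edge]
    (7,5)@(15, 11): e=[0,110,30] → █  [on edge]
    (8,6)@(17, 13): e=[0,130,10] → █  [on edge]
    (9,7)@(19, 15): e=[0,150,-10] → ·  [on edge]
    (10,8)@(21, 17): e=[0,170,-30] → ·  [on edge]
  covered (21 px):
    · · █ █ █ █ █ · · · ·
    · · · █ █ █ █ · · · ·
    · · · · █ █ █ █ · · ·
    · · · · · █ █ █ · · ·
    · · · · · · █ █ · · ·
    · · · · · · · █ █ · ·
    · · · · · · · · █ · ·
    · · · · · · · · · · ·
    · · · · · · · · · · ·
    · · · · · · · · · · ·
T1:
  2·area = 64
  edge (10, 2)→(12, 16): d=(2,14) right/bottom  bias=-1
  edge (12, 16)→(6, 6): d=(-6,-10) top-left  bias=+0
  edge (6, 6)→(10, 2): d=(4,-4) top-left  bias=+0
    (1,0)@(3, 1): e=[96,0,-32] → ·  [on edge]
    (5,0)@(11, 1): e=[-16,80,0] → ·  [on edge]
    (4,1)@(9, 3): e=[16,48,0] → █  [on edge]
    (5,1)@(11, 3): e=[-12,68,8] → ·
    (3,2)@(7, 5): e=[48,16,0] → █  [on edge]
    (5,2)@(11, 5): e=[-8,56,16] → ·
    (2,3)@(5, 7): e=[80,-16,0] → ·  [on edge]
    (3,3)@(7, 7): e=[52,4,8] → █
    (5,3)@(11, 7): e=[-4,44,24] → ·
    (1,4)@(3, 9): e=[112,-48,0] → ·  [on edge]
    (3,4)@(7, 9): e=[56,-8,16] → ·
    (4,4)@(9, 9): e=[28,12,24] → █
    (5,4)@(11, 9): e=[0,32,32] → ·  [on edge]
    (0,5)@(1, 11): e=[144,-80,0] → ·  [on edge]
    (4,5)@(9, 11): e=[32,0,32] → █  [on edge]
  covered (9 px):
    · · · · · · · · · · ·
    · · · · █ · · · · · ·
    · · · █ █ · · · · · ·
    · · · █ █ · · · · · ·
    · · · · █ · · · · · ·
    · · · · █ █ · · · · ·
    · · · · · █ · · · · ·
    · · · · · · · · · · ·
    · · · · · · · · · · ·
    · · · · · · · · · · ·

Z-buffer (winner per pixel, '.' = empty):
  . . 0 0 0 0 0 . . . .
  . . . 0 1 0 0 . . . .
  . . . 1 1 0 0 0 . . .
  . . . 1 1 0 0 0 . . .
  . . . . 1 . 0 0 . . .
  . . . . 1 1 . 0 0 . .
  . . . . . 1 . . 0 . .
  . . . . . . . . . . .
  . . . . . . . . . . .
  . . . . . . . . . . .

Result: 0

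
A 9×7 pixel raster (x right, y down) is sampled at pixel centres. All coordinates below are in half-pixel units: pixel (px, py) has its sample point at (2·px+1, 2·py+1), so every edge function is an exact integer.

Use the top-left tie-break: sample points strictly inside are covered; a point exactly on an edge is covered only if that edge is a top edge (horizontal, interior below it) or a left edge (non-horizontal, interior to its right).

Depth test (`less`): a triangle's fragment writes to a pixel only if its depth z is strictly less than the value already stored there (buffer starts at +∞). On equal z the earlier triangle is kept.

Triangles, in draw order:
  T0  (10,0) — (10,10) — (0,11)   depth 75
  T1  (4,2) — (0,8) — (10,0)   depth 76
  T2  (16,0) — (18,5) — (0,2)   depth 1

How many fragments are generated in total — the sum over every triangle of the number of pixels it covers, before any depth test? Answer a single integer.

T0:
  2·area = 100
  edge (10, 0)→(10, 10): d=(0,10) right/bottom  bias=-1
  edge (10, 10)→(0, 11): d=(-10,1) right/bottom  bias=-1
  edge (0, 11)→(10, 0): d=(10,-11) top-left  bias=+0
    (4,1)@(9, 3): e=[10,71,19] → █
    (5,1)@(11, 3): e=[-10,69,41] → ·
    (3,2)@(7, 5): e=[30,53,17] → █
    (5,2)@(11, 5): e=[-10,49,61] → ·
    (2,3)@(5, 7): e=[50,35,15] → █
    (5,3)@(11, 7): e=[-10,29,81] → ·
    (1,4)@(3, 9): e=[70,17,13] → █
    (5,4)@(11, 9): e=[-10,9,101] → ·
    (1,5)@(3, 11): e=[70,-3,33] → ·
    (2,5)@(5, 11): e=[50,-5,55] → ·
    (3,5)@(7, 11): e=[30,-7,77] → ·
    (4,5)@(9, 11): e=[10,-9,99] → ·
  covered (10 px):
    · · · · · · · · ·
    · · · · █ · · · ·
    · · · █ █ · · · ·
    · · █ █ █ · · · ·
    · █ █ █ █ · · · ·
    · · · · · · · · ·
    · · · · · · · · ·
T1:
  2·area = 28  (B↔C swapped to make it positive)
  edge (4, 2)→(10, 0): d=(6,-2) top-left  bias=+0
  edge (10, 0)→(0, 8): d=(-10,8) right/bottom  bias=-1
  edge (0, 8)→(4, 2): d=(4,-6) top-left  bias=+0
    (3,0)@(7, 1): e=[0,14,14] → █  [on edge]
    (4,0)@(9, 1): e=[4,-2,26] → ·
    (0,1)@(1, 3): e=[0,42,-14] → ·  [on edge]
    (2,1)@(5, 3): e=[8,10,10] → █
    (3,1)@(7, 3): e=[12,-6,22] → ·
    (1,2)@(3, 5): e=[16,6,6] → █
    (2,2)@(5, 5): e=[20,-10,18] → ·
    (0,3)@(1, 7): e=[24,2,2] → █
    (1,3)@(3, 7): e=[28,-14,14] → ·
    (0,4)@(1, 9): e=[36,-18,10] → ·
  covered (4 px):
    · · · █ · · · · ·
    · · █ · · · · · ·
    · █ · · · · · · ·
    █ · · · · · · · ·
    · · · · · · · · ·
    · · · · · · · · ·
    · · · · · · · · ·
T2:
  2·area = 84
  edge (16, 0)→(18, 5): d=(2,5) right/bottom  bias=-1
  edge (18, 5)→(0, 2): d=(-18,-3) top-left  bias=+0
  edge (0, 2)→(16, 0): d=(16,-2) top-left  bias=+0
    (4,0)@(9, 1): e=[37,45,2] → █
    (5,0)@(11, 1): e=[27,51,6] → █
    (6,0)@(13, 1): e=[17,57,10] → █
    (7,0)@(15, 1): e=[7,63,14] → █
    (8,0)@(17, 1): e=[-3,69,18] → ·
    (3,1)@(7, 3): e=[51,3,30] → █
    (8,1)@(17, 3): e=[1,33,50] → █
    (3,2)@(7, 5): e=[55,-33,62] → ·
    (4,2)@(9, 5): e=[45,-27,66] → ·
    (5,2)@(11, 5): e=[35,-21,70] → ·
    (6,2)@(13, 5): e=[25,-15,74] → ·
    (7,2)@(15, 5): e=[15,-9,78] → ·
  covered (10 px):
    · · · · █ █ █ █ ·
    · · · █ █ █ █ █ █
    · · · · · · · · ·
    · · · · · · · · ·
    · · · · · · · · ·
    · · · · · · · · ·
    · · · · · · · · ·

Result: 24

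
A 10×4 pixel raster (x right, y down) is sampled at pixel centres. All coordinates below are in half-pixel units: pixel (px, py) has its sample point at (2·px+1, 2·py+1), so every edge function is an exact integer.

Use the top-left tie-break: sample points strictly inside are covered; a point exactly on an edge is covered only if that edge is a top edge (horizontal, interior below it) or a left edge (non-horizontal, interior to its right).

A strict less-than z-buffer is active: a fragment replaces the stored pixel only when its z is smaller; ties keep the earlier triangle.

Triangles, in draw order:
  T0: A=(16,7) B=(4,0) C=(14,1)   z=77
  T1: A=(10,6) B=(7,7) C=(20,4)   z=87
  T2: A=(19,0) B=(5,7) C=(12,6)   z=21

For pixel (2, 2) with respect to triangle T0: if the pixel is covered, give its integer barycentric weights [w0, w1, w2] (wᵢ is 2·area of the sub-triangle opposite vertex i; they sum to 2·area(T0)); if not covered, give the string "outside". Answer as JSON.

T0:
  2·area = 58
  edge (16, 7)→(4, 0): d=(-12,-7) top-left  bias=+0
  edge (4, 0)→(14, 1): d=(10,1) right/bottom  bias=-1
  edge (14, 1)→(16, 7): d=(2,6) right/bottom  bias=-1
    (3,0)@(7, 1): e=[9,7,42] → #
    (4,0)@(9, 1): e=[23,5,30] → #
    (5,0)@(11, 1): e=[37,3,18] → #
    (6,0)@(13, 1): e=[51,1,6] → #
    (7,0)@(15, 1): e=[65,-1,-6] → ·
    (3,1)@(7, 3): e=[-15,27,46] → ·
    (4,1)@(9, 3): e=[-1,25,34] → ·
    (5,1)@(11, 3): e=[13,23,22] → #
    (7,1)@(15, 3): e=[41,19,-2] → ·
    (5,2)@(11, 5): e=[-11,43,26] → ·
    (6,2)@(13, 5): e=[3,41,14] → #
    (7,2)@(15, 5): e=[17,39,2] → #
  covered (8 px):
    · · · # # # # · · ·
    · · · · · # # · · ·
    · · · · · · # # · ·
    · · · · · · · · · ·
T1:
  2·area = 4  (B↔C swapped to make it positive)
  edge (10, 6)→(20, 4): d=(10,-2) top-left  bias=+0
  edge (20, 4)→(7, 7): d=(-13,3) right/bottom  bias=-1
  edge (7, 7)→(10, 6): d=(3,-1) top-left  bias=+0
    (9,1)@(19, 3): e=[-12,16,0] → ·  [on edge]
    (6,2)@(13, 5): e=[-4,8,0] → ·  [on edge]
    (7,2)@(15, 5): e=[0,2,2] → #  [on edge]
    (8,2)@(17, 5): e=[4,-4,4] → ·
    (2,3)@(5, 7): e=[0,6,-2] → ·  [on edge]
    (3,3)@(7, 7): e=[4,0,0] → ·  [on edge]
    (7,3)@(15, 7): e=[20,-24,8] → ·
  covered (1 px):
    · · · · · · · · · ·
    · · · · · · · · · ·
    · · · · · · · # · ·
    · · · · · · · · · ·
T2:
  2·area = 35  (B↔C swapped to make it positive)
  edge (19, 0)→(12, 6): d=(-7,6) right/bottom  bias=-1
  edge (12, 6)→(5, 7): d=(-7,1) right/bottom  bias=-1
  edge (5, 7)→(19, 0): d=(14,-7) top-left  bias=+0
    (8,0)@(17, 1): e=[5,30,0] → #  [on edge]
    (9,0)@(19, 1): e=[-7,28,14] → ·
    (6,1)@(13, 3): e=[15,20,0] → #  [on edge]
    (7,1)@(15, 3): e=[3,18,14] → #
    (8,1)@(17, 3): e=[-9,16,28] → ·
    (4,2)@(9, 5): e=[25,10,0] → #  [on edge]
    (5,2)@(11, 5): e=[13,8,14] → #
    (7,2)@(15, 5): e=[-11,4,42] → ·
    (9,2)@(19, 5): e=[-35,0,70] → ·  [on edge]
    (2,3)@(5, 7): e=[35,0,0] → ·  [on edge]
    (4,3)@(9, 7): e=[11,-4,28] → ·
    (5,3)@(11, 7): e=[-1,-6,42] → ·
  covered (6 px):
    · · · · · · · · # ·
    · · · · · · # # · ·
    · · · · # # # · · ·
    · · · · · · · · · ·

Result: "outside"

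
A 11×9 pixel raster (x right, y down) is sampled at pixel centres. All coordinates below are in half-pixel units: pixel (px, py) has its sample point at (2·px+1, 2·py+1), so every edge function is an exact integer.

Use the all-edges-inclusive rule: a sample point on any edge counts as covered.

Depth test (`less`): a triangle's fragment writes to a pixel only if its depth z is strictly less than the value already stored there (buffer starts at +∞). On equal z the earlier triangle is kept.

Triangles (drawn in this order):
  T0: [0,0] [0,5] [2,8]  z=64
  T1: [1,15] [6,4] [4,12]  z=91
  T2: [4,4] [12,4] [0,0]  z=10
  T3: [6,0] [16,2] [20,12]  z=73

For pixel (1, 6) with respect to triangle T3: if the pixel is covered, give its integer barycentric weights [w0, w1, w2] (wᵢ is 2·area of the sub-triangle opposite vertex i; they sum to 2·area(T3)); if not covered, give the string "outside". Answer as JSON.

T0:
  2·area = 10  (B↔C swapped to make it positive)
  edge (0, 0)→(2, 8): d=(2,8) inclusive
  edge (2, 8)→(0, 5): d=(-2,-3) inclusive
  edge (0, 5)→(0, 0): d=(0,-5) inclusive
    (0,2)@(1, 5): e=[2,3,5] → #
    (1,2)@(3, 5): e=[-14,9,15] → ·
    (0,3)@(1, 7): e=[6,-1,5] → ·
  covered (1 px):
    · · · · · · · · · · ·
    · · · · · · · · · · ·
    # · · · · · · · · · ·
    · · · · · · · · · · ·
    · · · · · · · · · · ·
    · · · · · · · · · · ·
    · · · · · · · · · · ·
    · · · · · · · · · · ·
    · · · · · · · · · · ·
T1:
  2·area = 18
  edge (1, 15)→(6, 4): d=(5,-11) inclusive
  edge (6, 4)→(4, 12): d=(-2,8) inclusive
  edge (4, 12)→(1, 15): d=(-3,3) inclusive
    (7,0)@(15, 1): e=[84,-66,0] → ·  [on edge]
    (6,1)@(13, 3): e=[72,-54,0] → ·  [on edge]
    (5,2)@(11, 5): e=[60,-42,0] → ·  [on edge]
    (2,3)@(5, 7): e=[4,2,12] → #
    (3,3)@(7, 7): e=[26,-14,6] → ·
    (4,3)@(9, 7): e=[48,-30,0] → ·  [on edge]
    (2,4)@(5, 9): e=[14,-2,6] → ·
    (3,4)@(7, 9): e=[36,-18,0] → ·  [on edge]
    (1,5)@(3, 11): e=[2,10,6] → #
    (2,5)@(5, 11): e=[24,-6,0] → ·  [on edge]
    (1,6)@(3, 13): e=[12,6,0] → #  [on edge]
    (2,6)@(5, 13): e=[34,-10,-6] → ·
    (0,7)@(1, 15): e=[0,18,0] → #  [on edge]
  covered (4 px):
    · · · · · · · · · · ·
    · · · · · · · · · · ·
    · · · · · · · · · · ·
    · · # · · · · · · · ·
    · · · · · · · · · · ·
    · # · · · · · · · · ·
    · # · · · · · · · · ·
    # · · · · · · · · · ·
    · · · · · · · · · · ·
T2:
  2·area = 32  (B↔C swapped to make it positive)
  edge (4, 4)→(0, 0): d=(-4,-4) inclusive
  edge (0, 0)→(12, 4): d=(12,4) inclusive
  edge (12, 4)→(4, 4): d=(-8,0) inclusive
    (0,0)@(1, 1): e=[0,8,24] → #  [on edge]
    (1,0)@(3, 1): e=[8,0,24] → #  [on edge]
    (2,0)@(5, 1): e=[16,-8,24] → ·
    (0,1)@(1, 3): e=[-8,32,8] → ·
    (1,1)@(3, 3): e=[0,24,8] → #  [on edge]
    (2,1)@(5, 3): e=[8,16,8] → #
    (3,1)@(7, 3): e=[16,8,8] → #
    (4,1)@(9, 3): e=[24,0,8] → #  [on edge]
    (5,1)@(11, 3): e=[32,-8,8] → ·
    (1,2)@(3, 5): e=[-8,48,-8] → ·
    (2,2)@(5, 5): e=[0,40,-8] → ·  [on edge]
    (3,2)@(7, 5): e=[8,32,-8] → ·
    (7,2)@(15, 5): e=[40,0,-8] → ·  [on edge]
    (3,3)@(7, 7): e=[0,56,-24] → ·  [on edge]
    (10,3)@(21, 7): e=[56,0,-24] → ·  [on edge]
    (4,4)@(9, 9): e=[0,72,-40] → ·  [on edge]
    (5,5)@(11, 11): e=[0,88,-56] → ·  [on edge]
    (6,6)@(13, 13): e=[0,104,-72] → ·  [on edge]
    (7,7)@(15, 15): e=[0,120,-88] → ·  [on edge]
    (8,8)@(17, 17): e=[0,136,-104] → ·  [on edge]
  covered (6 px):
    # # · · · · · · · · ·
    · # # # # · · · · · ·
    · · · · · · · · · · ·
    · · · · · · · · · · ·
    · · · · · · · · · · ·
    · · · · · · · · · · ·
    · · · · · · · · · · ·
    · · · · · · · · · · ·
    · · · · · · · · · · ·
T3:
  2·area = 92
  edge (6, 0)→(16, 2): d=(10,2) inclusive
  edge (16, 2)→(20, 12): d=(4,10) inclusive
  edge (20, 12)→(6, 0): d=(-14,-12) inclusive
    (4,0)@(9, 1): e=[4,66,22] → #
    (5,0)@(11, 1): e=[0,46,46] → #  [on edge]
    (6,0)@(13, 1): e=[-4,26,70] → ·
    (4,1)@(9, 3): e=[24,74,-6] → ·
    (5,1)@(11, 3): e=[20,54,18] → #
    (6,1)@(13, 3): e=[16,34,42] → #
    (7,1)@(15, 3): e=[12,14,66] → #
    (8,1)@(17, 3): e=[8,-6,90] → ·
    (10,1)@(21, 3): e=[0,-46,138] → ·  [on edge]
    (5,2)@(11, 5): e=[40,62,-10] → ·
    (6,2)@(13, 5): e=[36,42,14] → #
    (8,2)@(17, 5): e=[28,2,62] → #
  covered (12 px):
    · · · · # # · · · · ·
    · · · · · # # # · · ·
    · · · · · · # # # · ·
    · · · · · · · # # · ·
    · · · · · · · · # · ·
    · · · · · · · · · # ·
    · · · · · · · · · · ·
    · · · · · · · · · · ·
    · · · · · · · · · · ·

Answer: "outside"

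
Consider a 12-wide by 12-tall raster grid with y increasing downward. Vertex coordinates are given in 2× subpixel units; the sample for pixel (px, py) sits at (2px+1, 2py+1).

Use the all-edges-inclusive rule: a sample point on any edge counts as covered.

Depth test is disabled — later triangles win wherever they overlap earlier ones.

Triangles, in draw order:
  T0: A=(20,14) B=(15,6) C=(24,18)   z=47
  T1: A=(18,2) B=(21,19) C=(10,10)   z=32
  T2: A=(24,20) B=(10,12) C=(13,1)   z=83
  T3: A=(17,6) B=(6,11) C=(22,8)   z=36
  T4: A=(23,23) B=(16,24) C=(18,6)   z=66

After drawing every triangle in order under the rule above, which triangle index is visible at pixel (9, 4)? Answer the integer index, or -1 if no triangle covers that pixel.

T0:
  2·area = 12
  edge (20, 14)→(15, 6): d=(-5,-8) inclusive
  edge (15, 6)→(24, 18): d=(9,12) inclusive
  edge (24, 18)→(20, 14): d=(-4,-4) inclusive
    (3,0)@(7, 1): e=[-39,51,0] → .  [on edge]
    (4,1)@(9, 3): e=[-33,45,0] → .  [on edge]
    (5,2)@(11, 5): e=[-27,39,0] → .  [on edge]
    (6,3)@(13, 7): e=[-21,33,0] → .  [on edge]
    (7,4)@(15, 9): e=[-15,27,0] → .  [on edge]
    (8,4)@(17, 9): e=[1,3,8] → X
    (9,4)@(19, 9): e=[17,-21,16] → .
    (8,5)@(17, 11): e=[-9,21,0] → .  [on edge]
    (9,6)@(19, 13): e=[-3,15,0] → .  [on edge]
    (10,7)@(21, 15): e=[3,9,0] → X  [on edge]
    (11,7)@(23, 15): e=[19,-15,8] → .
    (10,8)@(21, 17): e=[-7,27,-8] → .
    (11,8)@(23, 17): e=[9,3,0] → X  [on edge]
  covered (3 px):
    . . . . . . . . . . . .
    . . . . . . . . . . . .
    . . . . . . . . . . . .
    . . . . . . . . . . . .
    . . . . . . . . X . . .
    . . . . . . . . . . . .
    . . . . . . . . . . . .
    . . . . . . . . . . X .
    . . . . . . . . . . . X
    . . . . . . . . . . . .
    . . . . . . . . . . . .
    . . . . . . . . . . . .
T1:
  2·area = 160
  edge (18, 2)→(21, 19): d=(3,17) inclusive
  edge (21, 19)→(10, 10): d=(-11,-9) inclusive
  edge (10, 10)→(18, 2): d=(8,-8) inclusive
    (9,0)@(19, 1): e=[-20,180,0] → .  [on edge]
    (8,1)@(17, 3): e=[20,140,0] → X  [on edge]
    (9,1)@(19, 3): e=[-14,158,16] → .
    (7,2)@(15, 5): e=[60,100,0] → X  [on edge]
    (9,2)@(19, 5): e=[-8,136,32] → .
    (6,3)@(13, 7): e=[100,60,0] → X  [on edge]
    (9,3)@(19, 7): e=[-2,114,48] → .
    (5,4)@(11, 9): e=[140,20,0] → X  [on edge]
    (9,4)@(19, 9): e=[4,92,64] → X
    (10,4)@(21, 9): e=[-30,110,80] → .
    (4,5)@(9, 11): e=[180,-20,0] → .  [on edge]
    (5,5)@(11, 11): e=[146,-2,16] → .
    (3,6)@(7, 13): e=[220,-60,0] → .  [on edge]
    (2,7)@(5, 15): e=[260,-100,0] → .  [on edge]
    (1,8)@(3, 17): e=[300,-140,0] → .  [on edge]
    (0,9)@(1, 19): e=[340,-180,0] → .  [on edge]
    (10,9)@(21, 19): e=[0,0,160] → X  [on edge]
  covered (22 px):
    . . . . . . . . . . . .
    . . . . . . . . X . . .
    . . . . . . . X X . . .
    . . . . . . X X X . . .
    . . . . . X X X X X . .
    . . . . . . X X X X . .
    . . . . . . . X X X . .
    . . . . . . . . X X . .
    . . . . . . . . . X . .
    . . . . . . . . . . X .
    . . . . . . . . . . . .
    . . . . . . . . . . . .
T2:
  2·area = 178
  edge (24, 20)→(10, 12): d=(-14,-8) inclusive
  edge (10, 12)→(13, 1): d=(3,-11) inclusive
  edge (13, 1)→(24, 20): d=(11,19) inclusive
    (6,0)@(13, 1): e=[178,0,0] → X  [on edge]
    (7,0)@(15, 1): e=[194,22,-38] → .
    (6,1)@(13, 3): e=[150,6,22] → X
    (7,1)@(15, 3): e=[166,28,-16] → .
    (6,2)@(13, 5): e=[122,12,44] → X
    (7,2)@(15, 5): e=[138,34,6] → X
    (8,2)@(17, 5): e=[154,56,-32] → .
    (6,3)@(13, 7): e=[94,18,66] → X
    (8,3)@(17, 7): e=[126,62,-10] → .
    (5,4)@(11, 9): e=[50,2,126] → X
    (8,4)@(17, 9): e=[98,68,12] → X
    (9,4)@(19, 9): e=[114,90,-26] → .
    (3,11)@(7, 23): e=[-178,0,356] → .  [on edge]
  covered (24 px):
    . . . . . . X . . . . .
    . . . . . . X . . . . .
    . . . . . . X X . . . .
    . . . . . . X X . . . .
    . . . . . X X X X . . .
    . . . . . X X X X . . .
    . . . . . . X X X X . .
    . . . . . . . . X X X .
    . . . . . . . . . X X .
    . . . . . . . . . . . X
    . . . . . . . . . . . .
    . . . . . . . . . . . .
T3:
  2·area = 47  (B↔C swapped to make it positive)
  edge (17, 6)→(22, 8): d=(5,2) inclusive
  edge (22, 8)→(6, 11): d=(-16,3) inclusive
  edge (6, 11)→(17, 6): d=(11,-5) inclusive
    (7,3)@(15, 7): e=[9,37,1] → X
    (8,3)@(17, 7): e=[5,31,11] → X
    (9,3)@(19, 7): e=[1,25,21] → X
    (10,3)@(21, 7): e=[-3,19,31] → .
    (5,4)@(11, 9): e=[27,17,3] → X
    (6,4)@(13, 9): e=[23,11,13] → X
    (8,4)@(17, 9): e=[15,-1,33] → .
    (9,4)@(19, 9): e=[11,-7,43] → .
    (5,5)@(11, 11): e=[37,-15,25] → .
    (6,5)@(13, 11): e=[33,-21,35] → .
    (7,5)@(15, 11): e=[29,-27,45] → .
  covered (6 px):
    . . . . . . . . . . . .
    . . . . . . . . . . . .
    . . . . . . . . . . . .
    . . . . . . . X X X . .
    . . . . . X X X . . . .
    . . . . . . . . . . . .
    . . . . . . . . . . . .
    . . . . . . . . . . . .
    . . . . . . . . . . . .
    . . . . . . . . . . . .
    . . . . . . . . . . . .
    . . . . . . . . . . . .
T4:
  2·area = 124
  edge (23, 23)→(16, 24): d=(-7,1) inclusive
  edge (16, 24)→(18, 6): d=(2,-18) inclusive
  edge (18, 6)→(23, 23): d=(5,17) inclusive
    (9,5)@(19, 11): e=[88,28,8] → X
    (10,5)@(21, 11): e=[86,64,-26] → .
    (9,6)@(19, 13): e=[74,32,18] → X
    (10,6)@(21, 13): e=[72,68,-16] → .
    (8,7)@(17, 15): e=[62,0,62] → X  [on edge]
    (10,7)@(21, 15): e=[58,72,-6] → .
    (8,8)@(17, 17): e=[48,4,72] → X
    (10,8)@(21, 17): e=[44,76,4] → X
    (11,8)@(23, 17): e=[42,112,-30] → .
    (8,9)@(17, 19): e=[34,8,82] → X
    (11,9)@(23, 19): e=[28,116,-20] → .
    (8,10)@(17, 21): e=[20,12,92] → X
    (11,11)@(23, 23): e=[0,124,0] → X  [on edge]
  covered (17 px):
    . . . . . . . . . . . .
    . . . . . . . . . . . .
    . . . . . . . . . . . .
    . . . . . . . . . . . .
    . . . . . . . . . . . .
    . . . . . . . . . X . .
    . . . . . . . . . X . .
    . . . . . . . . X X . .
    . . . . . . . . X X X .
    . . . . . . . . X X X .
    . . . . . . . . X X X .
    . . . . . . . . X X X X

Z-buffer (winner per pixel, '.' = empty):
  . . . . . . 2 . . . . .
  . . . . . . 2 . 1 . . .
  . . . . . . 2 2 1 . . .
  . . . . . . 2 3 3 3 . .
  . . . . . 3 3 3 2 1 . .
  . . . . . 2 2 2 2 4 . .
  . . . . . . 2 2 2 4 . .
  . . . . . . . . 4 4 2 .
  . . . . . . . . 4 4 4 0
  . . . . . . . . 4 4 4 2
  . . . . . . . . 4 4 4 .
  . . . . . . . . 4 4 4 4

Answer: 1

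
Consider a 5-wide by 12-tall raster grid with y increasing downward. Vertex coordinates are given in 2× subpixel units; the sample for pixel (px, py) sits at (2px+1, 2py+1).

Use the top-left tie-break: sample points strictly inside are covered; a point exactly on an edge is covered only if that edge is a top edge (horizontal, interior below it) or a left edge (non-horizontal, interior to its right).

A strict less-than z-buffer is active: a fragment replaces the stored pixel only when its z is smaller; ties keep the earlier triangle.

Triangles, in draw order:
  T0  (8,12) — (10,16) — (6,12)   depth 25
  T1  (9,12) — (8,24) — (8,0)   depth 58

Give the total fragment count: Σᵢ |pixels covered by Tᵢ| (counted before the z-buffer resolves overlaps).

T0:
  2·area = 8
  edge (8, 12)→(10, 16): d=(2,4) right/bottom  bias=-1
  edge (10, 16)→(6, 12): d=(-4,-4) top-left  bias=+0
  edge (6, 12)→(8, 12): d=(2,0) top-left  bias=+0
    (0,3)@(1, 7): e=[18,0,-10] → ·  [on edge]
    (1,4)@(3, 9): e=[14,0,-6] → ·  [on edge]
    (2,5)@(5, 11): e=[10,0,-2] → ·  [on edge]
    (3,6)@(7, 13): e=[6,0,2] → █  [on edge]
    (4,6)@(9, 13): e=[-2,8,2] → ·
    (3,7)@(7, 15): e=[10,-8,6] → ·
    (4,7)@(9, 15): e=[2,0,6] → █  [on edge]
    (4,8)@(9, 17): e=[6,-8,10] → ·
  covered (2 px):
    · · · · ·
    · · · · ·
    · · · · ·
    · · · · ·
    · · · · ·
    · · · · ·
    · · · █ ·
    · · · · █
    · · · · ·
    · · · · ·
    · · · · ·
    · · · · ·
T1:
  2·area = 24
  edge (9, 12)→(8, 24): d=(-1,12) right/bottom  bias=-1
  edge (8, 24)→(8, 0): d=(0,-24) top-left  bias=+0
  edge (8, 0)→(9, 12): d=(1,12) right/bottom  bias=-1
  covered (0 px):
    · · · · ·
    · · · · ·
    · · · · ·
    · · · · ·
    · · · · ·
    · · · · ·
    · · · · ·
    · · · · ·
    · · · · ·
    · · · · ·
    · · · · ·
    · · · · ·

Result: 2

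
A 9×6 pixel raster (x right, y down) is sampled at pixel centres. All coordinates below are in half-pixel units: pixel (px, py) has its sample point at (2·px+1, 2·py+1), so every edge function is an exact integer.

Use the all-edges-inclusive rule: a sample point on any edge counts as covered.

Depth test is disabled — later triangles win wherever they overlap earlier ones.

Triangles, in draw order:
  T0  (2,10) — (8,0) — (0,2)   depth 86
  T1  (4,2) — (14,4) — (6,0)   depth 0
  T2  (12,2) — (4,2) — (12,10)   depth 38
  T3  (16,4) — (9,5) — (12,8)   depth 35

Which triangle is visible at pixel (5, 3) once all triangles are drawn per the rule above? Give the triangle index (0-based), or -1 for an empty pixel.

T0:
  2·area = 68  (B↔C swapped to make it positive)
  edge (2, 10)→(0, 2): d=(-2,-8) inclusive
  edge (0, 2)→(8, 0): d=(8,-2) inclusive
  edge (8, 0)→(2, 10): d=(-6,10) inclusive
    (2,0)@(5, 1): e=[42,2,24] → #
    (3,0)@(7, 1): e=[58,6,4] → #
    (4,0)@(9, 1): e=[74,10,-16] → ·
    (0,1)@(1, 3): e=[6,10,52] → #
    (1,1)@(3, 3): e=[22,14,32] → #
    (3,1)@(7, 3): e=[54,22,-8] → ·
    (0,2)@(1, 5): e=[2,26,40] → #
    (2,2)@(5, 5): e=[34,34,0] → #  [on edge]
    (3,2)@(7, 5): e=[50,38,-20] → ·
    (0,3)@(1, 7): e=[-2,42,28] → ·
    (1,3)@(3, 7): e=[14,46,8] → #
    (2,3)@(5, 7): e=[30,50,-12] → ·
  covered (9 px):
    · · # # · · · · ·
    # # # · · · · · ·
    # # # · · · · · ·
    · # · · · · · · ·
    · · · · · · · · ·
    · · · · · · · · ·
T1:
  2·area = 24  (B↔C swapped to make it positive)
  edge (4, 2)→(6, 0): d=(2,-2) inclusive
  edge (6, 0)→(14, 4): d=(8,4) inclusive
  edge (14, 4)→(4, 2): d=(-10,-2) inclusive
    (2,0)@(5, 1): e=[0,12,12] → #  [on edge]
    (3,0)@(7, 1): e=[4,4,16] → #
    (4,0)@(9, 1): e=[8,-4,20] → ·
    (1,1)@(3, 3): e=[0,36,-12] → ·  [on edge]
    (2,1)@(5, 3): e=[4,28,-8] → ·
    (3,1)@(7, 3): e=[8,20,-4] → ·
    (4,1)@(9, 3): e=[12,12,0] → #  [on edge]
    (5,1)@(11, 3): e=[16,4,4] → #
    (6,1)@(13, 3): e=[20,-4,8] → ·
    (0,2)@(1, 5): e=[0,60,-36] → ·  [on edge]
    (4,2)@(9, 5): e=[16,28,-20] → ·
    (5,2)@(11, 5): e=[20,20,-16] → ·
  covered (4 px):
    · · # # · · · · ·
    · · · · # # · · ·
    · · · · · · · · ·
    · · · · · · · · ·
    · · · · · · · · ·
    · · · · · · · · ·
T2:
  2·area = 64  (B↔C swapped to make it positive)
  edge (12, 2)→(12, 10): d=(0,8) inclusive
  edge (12, 10)→(4, 2): d=(-8,-8) inclusive
  edge (4, 2)→(12, 2): d=(8,0) inclusive
    (1,0)@(3, 1): e=[72,0,-8] → ·  [on edge]
    (2,1)@(5, 3): e=[56,0,8] → #  [on edge]
    (3,1)@(7, 3): e=[40,16,8] → #
    (4,1)@(9, 3): e=[24,32,8] → #
    (5,1)@(11, 3): e=[8,48,8] → #
    (6,1)@(13, 3): e=[-8,64,8] → ·
    (2,2)@(5, 5): e=[56,-16,24] → ·
    (3,2)@(7, 5): e=[40,0,24] → #  [on edge]
    (6,2)@(13, 5): e=[-8,48,24] → ·
    (3,3)@(7, 7): e=[40,-16,40] → ·
    (4,3)@(9, 7): e=[24,0,40] → #  [on edge]
    (6,3)@(13, 7): e=[-8,32,40] → ·
    (5,4)@(11, 9): e=[8,0,56] → #  [on edge]
    (6,5)@(13, 11): e=[-8,0,72] → ·  [on edge]
  covered (10 px):
    · · · · · · · · ·
    · · # # # # · · ·
    · · · # # # · · ·
    · · · · # # · · ·
    · · · · · # · · ·
    · · · · · · · · ·
T3:
  2·area = 24  (B↔C swapped to make it positive)
  edge (16, 4)→(12, 8): d=(-4,4) inclusive
  edge (12, 8)→(9, 5): d=(-3,-3) inclusive
  edge (9, 5)→(16, 4): d=(7,-1) inclusive
    (2,0)@(5, 1): e=[56,0,-32] → ·  [on edge]
    (3,1)@(7, 3): e=[40,0,-16] → ·  [on edge]
    (8,1)@(17, 3): e=[0,30,-6] → ·  [on edge]
    (4,2)@(9, 5): e=[24,0,0] → #  [on edge]
    (5,2)@(11, 5): e=[16,6,2] → #
    (6,2)@(13, 5): e=[8,12,4] → #
    (7,2)@(15, 5): e=[0,18,6] → #  [on edge]
    (8,2)@(17, 5): e=[-8,24,8] → ·
    (4,3)@(9, 7): e=[16,-6,14] → ·
    (5,3)@(11, 7): e=[8,0,16] → #  [on edge]
    (6,3)@(13, 7): e=[0,6,18] → #  [on edge]
    (7,3)@(15, 7): e=[-8,12,20] → ·
    (5,4)@(11, 9): e=[0,-6,30] → ·  [on edge]
    (6,4)@(13, 9): e=[-8,0,32] → ·  [on edge]
    (4,5)@(9, 11): e=[0,-18,42] → ·  [on edge]
    (7,5)@(15, 11): e=[-24,0,48] → ·  [on edge]
  covered (6 px):
    · · · · · · · · ·
    · · · · · · · · ·
    · · · · # # # # ·
    · · · · · # # · ·
    · · · · · · · · ·
    · · · · · · · · ·

Z-buffer (winner per pixel, '.' = empty):
  . . 1 1 . . . . .
  0 0 2 2 2 2 . . .
  0 0 0 2 3 3 3 3 .
  . 0 . . 2 3 3 . .
  . . . . . 2 . . .
  . . . . . . . . .

Answer: 3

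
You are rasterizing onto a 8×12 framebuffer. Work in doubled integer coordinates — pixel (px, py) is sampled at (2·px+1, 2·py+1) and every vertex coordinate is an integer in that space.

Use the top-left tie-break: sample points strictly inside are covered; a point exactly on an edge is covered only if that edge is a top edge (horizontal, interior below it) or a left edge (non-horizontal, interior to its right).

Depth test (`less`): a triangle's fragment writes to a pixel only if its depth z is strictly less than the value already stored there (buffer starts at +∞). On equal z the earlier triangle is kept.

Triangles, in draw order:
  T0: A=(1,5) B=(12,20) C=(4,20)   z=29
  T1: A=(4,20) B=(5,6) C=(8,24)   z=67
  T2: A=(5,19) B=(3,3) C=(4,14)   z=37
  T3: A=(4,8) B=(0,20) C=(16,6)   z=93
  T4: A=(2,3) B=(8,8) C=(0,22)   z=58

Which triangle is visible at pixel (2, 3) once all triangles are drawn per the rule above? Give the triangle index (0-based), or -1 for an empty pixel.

T0:
  2·area = 120
  edge (1, 5)→(12, 20): d=(11,15) right/bottom  bias=-1
  edge (12, 20)→(4, 20): d=(-8,0) right/bottom  bias=-1
  edge (4, 20)→(1, 5): d=(-3,-15) top-left  bias=+0
    (0,2)@(1, 5): e=[0,120,0] → ·  [on edge]
    (1,4)@(3, 9): e=[14,88,18] → #
    (2,4)@(5, 9): e=[-16,88,48] → ·
    (1,5)@(3, 11): e=[36,72,12] → #
    (2,5)@(5, 11): e=[6,72,42] → #
    (3,5)@(7, 11): e=[-24,72,72] → ·
    (1,6)@(3, 13): e=[58,56,6] → #
    (3,6)@(7, 13): e=[-2,56,66] → ·
    (1,7)@(3, 15): e=[80,40,0] → #  [on edge]
    (3,7)@(7, 15): e=[20,40,60] → #
    (4,7)@(9, 15): e=[-10,40,90] → ·
    (1,8)@(3, 17): e=[102,24,-6] → ·
  covered (15 px):
    · · · · · · · ·
    · · · · · · · ·
    · · · · · · · ·
    · · · · · · · ·
    · # · · · · · ·
    · # # · · · · ·
    · # # · · · · ·
    · # # # · · · ·
    · · # # # · · ·
    · · # # # # · ·
    · · · · · · · ·
    · · · · · · · ·
T1:
  2·area = 60
  edge (4, 20)→(5, 6): d=(1,-14) top-left  bias=+0
  edge (5, 6)→(8, 24): d=(3,18) right/bottom  bias=-1
  edge (8, 24)→(4, 20): d=(-4,-4) top-left  bias=+0
    (2,3)@(5, 7): e=[1,3,56] → #
    (3,3)@(7, 7): e=[29,-33,64] → ·
    (2,4)@(5, 9): e=[3,9,48] → #
    (3,4)@(7, 9): e=[31,-27,56] → ·
    (2,5)@(5, 11): e=[5,15,40] → #
    (3,5)@(7, 11): e=[33,-21,48] → ·
    (2,6)@(5, 13): e=[7,21,32] → #
    (3,6)@(7, 13): e=[35,-15,40] → ·
    (2,7)@(5, 15): e=[9,27,24] → #
    (3,7)@(7, 15): e=[37,-9,32] → ·
    (0,8)@(1, 17): e=[-45,105,0] → ·  [on edge]
    (2,8)@(5, 17): e=[11,33,16] → #
    (1,9)@(3, 19): e=[-15,75,0] → ·  [on edge]
    (2,10)@(5, 21): e=[15,45,0] → #  [on edge]
    (3,11)@(7, 23): e=[45,15,0] → #  [on edge]
  covered (11 px):
    · · · · · · · ·
    · · · · · · · ·
    · · · · · · · ·
    · · # · · · · ·
    · · # · · · · ·
    · · # · · · · ·
    · · # · · · · ·
    · · # · · · · ·
    · · # · · · · ·
    · · # # · · · ·
    · · # # · · · ·
    · · · # · · · ·
T2:
  2·area = 6  (B↔C swapped to make it positive)
  edge (5, 19)→(4, 14): d=(-1,-5) top-left  bias=+0
  edge (4, 14)→(3, 3): d=(-1,-11) top-left  bias=+0
  edge (3, 3)→(5, 19): d=(2,16) right/bottom  bias=-1
    (1,1)@(3, 3): e=[6,0,0] → ·  [on edge]
    (1,4)@(3, 9): e=[0,-6,12] → ·  [on edge]
    (2,9)@(5, 19): e=[0,6,0] → ·  [on edge]
  covered (0 px):
    · · · · · · · ·
    · · · · · · · ·
    · · · · · · · ·
    · · · · · · · ·
    · · · · · · · ·
    · · · · · · · ·
    · · · · · · · ·
    · · · · · · · ·
    · · · · · · · ·
    · · · · · · · ·
    · · · · · · · ·
    · · · · · · · ·
T3:
  2·area = 136  (B↔C swapped to make it positive)
  edge (4, 8)→(16, 6): d=(12,-2) top-left  bias=+0
  edge (16, 6)→(0, 20): d=(-16,14) right/bottom  bias=-1
  edge (0, 20)→(4, 8): d=(4,-12) top-left  bias=+0
    (2,2)@(5, 5): e=[-34,170,0] → ·  [on edge]
    (5,3)@(11, 7): e=[2,54,80] → #
    (6,3)@(13, 7): e=[6,26,104] → #
    (7,3)@(15, 7): e=[10,-2,128] → ·
    (2,4)@(5, 9): e=[14,106,16] → #
    (3,4)@(7, 9): e=[18,78,40] → #
    (4,4)@(9, 9): e=[22,50,64] → #
    (6,4)@(13, 9): e=[30,-6,112] → ·
    (1,5)@(3, 11): e=[34,102,0] → #  [on edge]
    (5,5)@(11, 11): e=[50,-10,96] → ·
    (1,6)@(3, 13): e=[58,70,8] → #
    (4,6)@(9, 13): e=[70,-14,80] → ·
    (0,8)@(1, 17): e=[102,34,0] → #  [on edge]
  covered (18 px):
    · · · · · · · ·
    · · · · · · · ·
    · · · · · · · ·
    · · · · · # # ·
    · · # # # # · ·
    · # # # # · · ·
    · # # # · · · ·
    · # # · · · · ·
    # # · · · · · ·
    # · · · · · · ·
    · · · · · · · ·
    · · · · · · · ·
T4:
  2·area = 124
  edge (2, 3)→(8, 8): d=(6,5) right/bottom  bias=-1
  edge (8, 8)→(0, 22): d=(-8,14) right/bottom  bias=-1
  edge (0, 22)→(2, 3): d=(2,-19) top-left  bias=+0
    (1,2)@(3, 5): e=[7,94,23] → #
    (2,2)@(5, 5): e=[-3,66,61] → ·
    (1,3)@(3, 7): e=[19,78,27] → #
    (2,3)@(5, 7): e=[9,50,65] → #
    (3,3)@(7, 7): e=[-1,22,103] → ·
    (1,4)@(3, 9): e=[31,62,31] → #
    (3,4)@(7, 9): e=[11,6,107] → #
    (4,4)@(9, 9): e=[1,-22,145] → ·
    (1,5)@(3, 11): e=[43,46,35] → #
    (3,5)@(7, 11): e=[23,-10,111] → ·
    (0,6)@(1, 13): e=[65,58,1] → #
    (3,6)@(7, 13): e=[35,-26,115] → ·
  covered (15 px):
    · · · · · · · ·
    · · · · · · · ·
    · # · · · · · ·
    · # # · · · · ·
    · # # # · · · ·
    · # # · · · · ·
    # # # · · · · ·
    # # · · · · · ·
    # · · · · · · ·
    # · · · · · · ·
    · · · · · · · ·
    · · · · · · · ·

Z-buffer (winner per pixel, '.' = empty):
  . . . . . . . .
  . . . . . . . .
  . 4 . . . . . .
  . 4 4 . . 3 3 .
  . 0 4 4 3 3 . .
  . 0 0 3 3 . . .
  4 0 0 3 . . . .
  4 0 0 0 . . . .
  4 3 0 0 0 . . .
  4 . 0 0 0 0 . .
  . . 1 1 . . . .
  . . . 1 . . . .

Answer: 4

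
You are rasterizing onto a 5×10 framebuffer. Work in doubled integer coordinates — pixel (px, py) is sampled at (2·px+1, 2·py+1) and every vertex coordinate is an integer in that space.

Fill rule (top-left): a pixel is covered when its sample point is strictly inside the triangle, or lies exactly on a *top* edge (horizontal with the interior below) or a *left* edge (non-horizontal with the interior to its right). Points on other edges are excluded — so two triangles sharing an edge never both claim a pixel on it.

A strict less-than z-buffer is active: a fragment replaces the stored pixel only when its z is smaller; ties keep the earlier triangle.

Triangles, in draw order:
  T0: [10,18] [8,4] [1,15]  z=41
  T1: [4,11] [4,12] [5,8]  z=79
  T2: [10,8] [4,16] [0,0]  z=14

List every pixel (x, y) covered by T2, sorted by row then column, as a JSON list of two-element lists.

T0:
  2·area = 120  (B↔C swapped to make it positive)
  edge (10, 18)→(1, 15): d=(-9,-3) top-left  bias=+0
  edge (1, 15)→(8, 4): d=(7,-11) top-left  bias=+0
  edge (8, 4)→(10, 18): d=(2,14) right/bottom  bias=-1
    (3,3)@(7, 7): e=[90,10,20] → █
    (4,3)@(9, 7): e=[96,32,-8] → ·
    (2,4)@(5, 9): e=[66,2,52] → █
    (4,4)@(9, 9): e=[78,46,-4] → ·
    (2,5)@(5, 11): e=[48,16,56] → █
    (4,5)@(9, 11): e=[60,60,0] → ·  [on edge]
    (1,6)@(3, 13): e=[24,8,88] → █
    (4,6)@(9, 13): e=[42,74,4] → █
    (0,7)@(1, 15): e=[0,0,120] → █  [on edge]
    (0,8)@(1, 17): e=[-18,14,124] → ·
    (1,8)@(3, 17): e=[-12,36,96] → ·
    (2,8)@(5, 17): e=[-6,58,68] → ·
    (3,8)@(7, 17): e=[0,80,40] → █  [on edge]
  covered (16 px):
    · · · · ·
    · · · · ·
    · · · · ·
    · · · █ ·
    · · █ █ ·
    · · █ █ ·
    · █ █ █ █
    █ █ █ █ █
    · · · █ █
    · · · · ·
T1:
  2·area = 1  (B↔C swapped to make it positive)
  edge (4, 11)→(5, 8): d=(1,-3) top-left  bias=+0
  edge (5, 8)→(4, 12): d=(-1,4) right/bottom  bias=-1
  edge (4, 12)→(4, 11): d=(0,-1) top-left  bias=+0
  covered (0 px):
    · · · · ·
    · · · · ·
    · · · · ·
    · · · · ·
    · · · · ·
    · · · · ·
    · · · · ·
    · · · · ·
    · · · · ·
    · · · · ·
T2:
  2·area = 128
  edge (10, 8)→(4, 16): d=(-6,8) right/bottom  bias=-1
  edge (4, 16)→(0, 0): d=(-4,-16) top-left  bias=+0
  edge (0, 0)→(10, 8): d=(10,8) right/bottom  bias=-1
    (0,0)@(1, 1): e=[114,12,2] → █
    (1,0)@(3, 1): e=[98,44,-14] → ·
    (0,1)@(1, 3): e=[102,4,22] → █
    (1,1)@(3, 3): e=[86,36,6] → █
    (2,1)@(5, 3): e=[70,68,-10] → ·
    (0,2)@(1, 5): e=[90,-4,42] → ·
    (1,2)@(3, 5): e=[74,28,26] → █
    (2,2)@(5, 5): e=[58,60,10] → █
    (3,2)@(7, 5): e=[42,92,-6] → ·
    (1,3)@(3, 7): e=[62,20,46] → █
    (3,3)@(7, 7): e=[30,84,14] → █
    (4,3)@(9, 7): e=[14,116,-2] → ·
  covered (16 px):
    █ · · · ·
    █ █ · · ·
    · █ █ · ·
    · █ █ █ ·
    · █ █ █ █
    · █ █ █ ·
    · · █ · ·
    · · · · ·
    · · · · ·
    · · · · ·

Answer: [[0,0],[0,1],[1,1],[1,2],[2,2],[1,3],[2,3],[3,3],[1,4],[2,4],[3,4],[4,4],[1,5],[2,5],[3,5],[2,6]]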